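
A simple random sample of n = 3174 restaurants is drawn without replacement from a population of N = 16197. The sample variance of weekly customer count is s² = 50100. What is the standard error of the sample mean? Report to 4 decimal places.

Under SRS without replacement, Var(ȳ) = (1 − f)·s²/n with f = n/N = 3174/16197 = 0.19596222.
Var(ȳ) = (1 − 0.19596222)·50100/3174 = 0.80403778·15.784499 = 12.691334.
SE(ȳ) = √(12.691334) = 3.5625.

3.5625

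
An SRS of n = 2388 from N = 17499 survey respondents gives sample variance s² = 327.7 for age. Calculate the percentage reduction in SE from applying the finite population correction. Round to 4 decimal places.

7.0734

f = n/N = 2388/17499 = 0.13646494.
SE_no-fpc = √(s²/n) = 0.37044272; SE_fpc = √((1−f)s²/n) = 0.34423977.
Ratio = √(1−f) = 0.92926587. Reduction = 100·(1 − 0.92926587) = 7.0734%.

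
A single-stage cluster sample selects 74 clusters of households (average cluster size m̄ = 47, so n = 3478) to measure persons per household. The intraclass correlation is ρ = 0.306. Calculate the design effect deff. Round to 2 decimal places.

deff = 1 + (47 − 1)·0.306 = 1 + 14.076 = 15.076.

15.08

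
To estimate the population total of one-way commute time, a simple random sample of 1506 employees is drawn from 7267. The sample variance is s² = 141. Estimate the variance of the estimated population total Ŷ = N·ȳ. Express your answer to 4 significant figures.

3.920 × 10^6

Var(Ŷ) = N²·Var(ȳ) = N²·(1 − n/N)·s²/n.
f = 1506/7267 = 0.20723820; Var(ȳ) = 0.79276180·141/1506 = 0.074222718.
Var(Ŷ) = 7267² · 0.074222718 = 3.919649 × 10^6.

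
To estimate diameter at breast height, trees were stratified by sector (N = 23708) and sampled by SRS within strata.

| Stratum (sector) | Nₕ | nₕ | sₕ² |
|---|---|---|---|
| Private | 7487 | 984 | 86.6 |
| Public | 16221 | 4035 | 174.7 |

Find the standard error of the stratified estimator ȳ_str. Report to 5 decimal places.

Var(ȳ_str) = Σₕ Wₕ²(1 − fₕ)sₕ²/nₕ with Wₕ = Nₕ/N, N = 23708.
Private: Wₕ = 0.31580057; term = 0.31580057²·(1 − 0.13142781)·86.6/984 = 0.0076235024.
Public: Wₕ = 0.68419943; term = 0.68419943²·(1 − 0.24875162)·174.7/4035 = 0.015226438.
Sum = 0.02284994.
SE = √(0.02284994) = 0.15116.

0.15116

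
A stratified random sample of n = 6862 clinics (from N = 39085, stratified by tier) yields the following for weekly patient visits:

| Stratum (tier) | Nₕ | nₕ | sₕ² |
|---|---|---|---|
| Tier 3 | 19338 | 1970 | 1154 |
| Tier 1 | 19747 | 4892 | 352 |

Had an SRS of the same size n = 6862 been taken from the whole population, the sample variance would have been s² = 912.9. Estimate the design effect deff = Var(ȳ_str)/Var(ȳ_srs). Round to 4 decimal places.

1.3002

Var(ȳ_str) = Σ Wₕ²(1−fₕ)sₕ²/nₕ with Wₕ = Nₕ/39085:
  Tier 3: (19338/39085)²·(1−1970/19338)·1154/1970 = 0.12878958
  Tier 1: (19747/39085)²·(1−4892/19747)·352/4892 = 0.013816873
  → Var(ȳ_str) = 0.14260645.
Var(ȳ_srs) = (1 − 6862/39085)·912.9/6862 = 0.10968023.
deff = 0.14260645 / 0.10968023 = 1.3002.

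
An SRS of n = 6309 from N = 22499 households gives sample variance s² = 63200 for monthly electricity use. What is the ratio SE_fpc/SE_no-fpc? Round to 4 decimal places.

0.8483

f = n/N = 6309/22499 = 0.28041246.
SE_no-fpc = √(s²/n) = 3.1650332; SE_fpc = √((1−f)s²/n) = 2.6848504.
Ratio = √(1−f) = 0.84828506.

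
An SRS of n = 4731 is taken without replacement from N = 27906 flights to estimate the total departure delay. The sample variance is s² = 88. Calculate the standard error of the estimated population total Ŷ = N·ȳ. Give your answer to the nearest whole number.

3468

Var(Ŷ) = N²·Var(ȳ) = N²·(1 − n/N)·s²/n.
f = 4731/27906 = 0.16953343; Var(ȳ) = 0.83046657·88/4731 = 0.015447275.
Var(Ŷ) = 27906² · 0.015447275 = 1.2029486 × 10^7.
SE(Ŷ) = √(1.2029486 × 10^7) = 3468.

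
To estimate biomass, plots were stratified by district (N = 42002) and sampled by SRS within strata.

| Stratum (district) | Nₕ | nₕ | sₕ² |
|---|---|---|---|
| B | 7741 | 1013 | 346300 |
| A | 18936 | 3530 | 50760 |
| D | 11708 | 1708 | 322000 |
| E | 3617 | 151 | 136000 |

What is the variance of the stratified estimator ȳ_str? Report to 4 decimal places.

31.3819

Var(ȳ_str) = Σₕ Wₕ²(1 − fₕ)sₕ²/nₕ with Wₕ = Nₕ/N, N = 42002.
B: Wₕ = 0.18430075; term = 0.18430075²·(1 − 0.13086165)·346300/1013 = 10.092207.
A: Wₕ = 0.45083567; term = 0.45083567²·(1 − 0.18641741)·50760/3530 = 2.3778536.
D: Wₕ = 0.27874863; term = 0.27874863²·(1 − 0.14588316)·322000/1708 = 12.51154.
E: Wₕ = 0.08611495; term = 0.08611495²·(1 − 0.04174730)·136000/151 = 6.4002817.
Sum = 31.381882.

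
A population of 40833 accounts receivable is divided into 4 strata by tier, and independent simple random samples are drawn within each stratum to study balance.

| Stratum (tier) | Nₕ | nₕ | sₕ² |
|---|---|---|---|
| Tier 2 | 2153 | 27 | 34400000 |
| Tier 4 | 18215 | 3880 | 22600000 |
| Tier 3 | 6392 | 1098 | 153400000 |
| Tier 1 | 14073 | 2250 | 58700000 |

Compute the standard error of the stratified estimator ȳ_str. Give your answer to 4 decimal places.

99.2408

Var(ȳ_str) = Σₕ Wₕ²(1 − fₕ)sₕ²/nₕ with Wₕ = Nₕ/N, N = 40833.
Tier 2: Wₕ = 0.05272696; term = 0.05272696²·(1 − 0.01254064)·34400000/27 = 3497.6745.
Tier 4: Wₕ = 0.44608527; term = 0.44608527²·(1 − 0.21301125)·22600000/3880 = 912.18097.
Tier 3: Wₕ = 0.15654005; term = 0.15654005²·(1 − 0.17177722)·153400000/1098 = 2835.4445.
Tier 1: Wₕ = 0.34464771; term = 0.34464771²·(1 − 0.15988062)·58700000/2250 = 2603.4389.
Sum = 9848.7389.
SE = √(9848.7389) = 99.2408.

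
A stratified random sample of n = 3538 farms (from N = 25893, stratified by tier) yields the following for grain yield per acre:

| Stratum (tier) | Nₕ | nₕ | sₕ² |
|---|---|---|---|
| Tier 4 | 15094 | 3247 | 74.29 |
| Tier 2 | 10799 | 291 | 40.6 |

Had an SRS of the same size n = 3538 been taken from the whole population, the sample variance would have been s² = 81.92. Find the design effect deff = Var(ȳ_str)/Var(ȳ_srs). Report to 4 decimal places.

1.4865

Var(ȳ_str) = Σ Wₕ²(1−fₕ)sₕ²/nₕ with Wₕ = Nₕ/25893:
  Tier 4: (15094/25893)²·(1−3247/15094)·74.29/3247 = 0.0061023352
  Tier 2: (10799/25893)²·(1−291/10799)·40.6/291 = 0.023614128
  → Var(ȳ_str) = 0.029716463.
Var(ȳ_srs) = (1 − 3538/25893)·81.92/3538 = 0.019990535.
deff = 0.029716463 / 0.019990535 = 1.4865.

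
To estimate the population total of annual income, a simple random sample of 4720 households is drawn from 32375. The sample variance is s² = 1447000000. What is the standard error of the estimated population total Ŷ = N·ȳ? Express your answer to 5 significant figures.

Var(Ŷ) = N²·Var(ȳ) = N²·(1 − n/N)·s²/n.
f = 4720/32375 = 0.14579151; Var(ȳ) = 0.85420849·1447000000/4720 = 261872.82.
Var(Ŷ) = 32375² · 261872.82 = 2.7447954 × 10^14.
SE(Ŷ) = √(2.7447954 × 10^14) = 1.6567 × 10^7.

1.6567 × 10^7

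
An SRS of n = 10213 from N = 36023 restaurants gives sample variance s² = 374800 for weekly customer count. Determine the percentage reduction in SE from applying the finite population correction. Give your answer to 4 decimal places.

f = n/N = 10213/36023 = 0.28351331.
SE_no-fpc = √(s²/n) = 6.0579143; SE_fpc = √((1−f)s²/n) = 5.1277541.
Ratio = √(1−f) = 0.84645537. Reduction = 100·(1 − 0.84645537) = 15.3545%.

15.3545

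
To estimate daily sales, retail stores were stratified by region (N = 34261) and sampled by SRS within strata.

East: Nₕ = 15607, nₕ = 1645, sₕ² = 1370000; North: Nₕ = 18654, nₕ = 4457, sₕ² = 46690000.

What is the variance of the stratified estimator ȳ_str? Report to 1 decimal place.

2518.1

Var(ȳ_str) = Σₕ Wₕ²(1 − fₕ)sₕ²/nₕ with Wₕ = Nₕ/N, N = 34261.
East: Wₕ = 0.45553253; term = 0.45553253²·(1 − 0.10540142)·1370000/1645 = 154.60433.
North: Wₕ = 0.54446747; term = 0.54446747²·(1 − 0.23892999)·46690000/4457 = 2363.468.
Sum = 2518.0723.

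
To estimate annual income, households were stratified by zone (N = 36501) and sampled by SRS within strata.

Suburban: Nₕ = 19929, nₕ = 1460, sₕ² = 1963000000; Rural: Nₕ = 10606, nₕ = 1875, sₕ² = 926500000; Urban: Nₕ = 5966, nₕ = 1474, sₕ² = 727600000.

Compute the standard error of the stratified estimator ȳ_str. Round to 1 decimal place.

Var(ȳ_str) = Σₕ Wₕ²(1 − fₕ)sₕ²/nₕ with Wₕ = Nₕ/N, N = 36501.
Suburban: Wₕ = 0.54598504; term = 0.54598504²·(1 − 0.07326007)·1963000000/1460 = 371438.41.
Rural: Wₕ = 0.29056738; term = 0.29056738²·(1 − 0.17678672)·926500000/1875 = 34343.95.
Urban: Wₕ = 0.16344758; term = 0.16344758²·(1 − 0.24706671)·727600000/1474 = 9929.0724.
Sum = 415711.43.
SE = √(415711.43) = 644.8.

644.8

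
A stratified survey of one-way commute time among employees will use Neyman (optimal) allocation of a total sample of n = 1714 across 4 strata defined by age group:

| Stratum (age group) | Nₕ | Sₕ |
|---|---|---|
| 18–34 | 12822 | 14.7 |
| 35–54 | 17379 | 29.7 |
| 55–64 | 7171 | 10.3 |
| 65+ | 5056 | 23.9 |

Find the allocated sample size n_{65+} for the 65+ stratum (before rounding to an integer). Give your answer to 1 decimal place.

Neyman allocation: nₕ = n·NₕSₕ / Σⱼ NⱼSⱼ.
Σ NⱼSⱼ = 12822·14.7 + 17379·29.7 + 7171·10.3 + 5056·23.9 = 899339.4.
n_{65+} = 1714·5056·23.9 / 899339.4 = 230.3.

230.3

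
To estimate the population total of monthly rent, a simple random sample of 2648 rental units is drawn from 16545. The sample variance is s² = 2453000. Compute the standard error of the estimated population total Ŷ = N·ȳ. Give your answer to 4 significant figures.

461500

Var(Ŷ) = N²·Var(ȳ) = N²·(1 − n/N)·s²/n.
f = 2648/16545 = 0.16004835; Var(ȳ) = 0.83995165·2453000/2648 = 778.0972.
Var(Ŷ) = 16545² · 778.0972 = 2.1299401 × 10^11.
SE(Ŷ) = √(2.1299401 × 10^11) = 461500.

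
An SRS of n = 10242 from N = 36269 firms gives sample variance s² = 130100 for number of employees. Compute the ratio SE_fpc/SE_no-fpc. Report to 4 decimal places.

0.8471

f = n/N = 10242/36269 = 0.28238992.
SE_no-fpc = √(s²/n) = 3.5640703; SE_fpc = √((1−f)s²/n) = 3.0191906.
Ratio = √(1−f) = 0.84711869.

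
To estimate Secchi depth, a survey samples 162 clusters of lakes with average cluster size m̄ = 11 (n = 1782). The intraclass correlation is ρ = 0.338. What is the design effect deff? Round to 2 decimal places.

deff = 1 + (11 − 1)·0.338 = 1 + 3.38 = 4.38.

4.38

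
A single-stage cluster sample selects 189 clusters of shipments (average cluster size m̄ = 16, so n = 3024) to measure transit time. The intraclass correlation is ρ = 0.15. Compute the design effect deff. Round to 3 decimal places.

3.250

deff = 1 + (16 − 1)·0.15 = 1 + 2.25 = 3.25.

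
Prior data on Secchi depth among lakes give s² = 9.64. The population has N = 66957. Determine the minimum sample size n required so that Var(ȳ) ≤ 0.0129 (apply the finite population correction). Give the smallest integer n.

740

Without fpc, n₀ = s²/D = 9.64/0.0129 = 747.2868.
With fpc, (1 − n/N)·s²/n ≤ D requires n ≥ n₀/(1 + n₀/N) = 747.2868/(1 + 747.2868/66957) = 739.0386.
Rounding up, n = 740.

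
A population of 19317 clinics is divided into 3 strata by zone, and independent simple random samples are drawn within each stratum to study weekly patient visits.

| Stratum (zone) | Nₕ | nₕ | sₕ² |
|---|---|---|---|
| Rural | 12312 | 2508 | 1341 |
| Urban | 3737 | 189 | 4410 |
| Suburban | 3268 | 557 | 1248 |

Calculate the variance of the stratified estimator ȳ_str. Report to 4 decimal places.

1.0553

Var(ȳ_str) = Σₕ Wₕ²(1 − fₕ)sₕ²/nₕ with Wₕ = Nₕ/N, N = 19317.
Rural: Wₕ = 0.63736605; term = 0.63736605²·(1 − 0.20370370)·1341/2508 = 0.17296323.
Urban: Wₕ = 0.19345654; term = 0.19345654²·(1 − 0.05057533)·4410/189 = 0.82909469.
Suburban: Wₕ = 0.16917741; term = 0.16917741²·(1 − 0.17044064)·1248/557 = 0.053197546.
Sum = 1.0552555.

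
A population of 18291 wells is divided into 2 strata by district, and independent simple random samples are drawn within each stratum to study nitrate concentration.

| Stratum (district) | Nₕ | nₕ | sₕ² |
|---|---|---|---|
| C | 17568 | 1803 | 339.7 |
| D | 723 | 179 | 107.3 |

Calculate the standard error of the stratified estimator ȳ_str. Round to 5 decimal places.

0.39582

Var(ȳ_str) = Σₕ Wₕ²(1 − fₕ)sₕ²/nₕ with Wₕ = Nₕ/N, N = 18291.
C: Wₕ = 0.96047236; term = 0.96047236²·(1 − 0.10262978)·339.7/1803 = 0.15597005.
D: Wₕ = 0.03952764; term = 0.03952764²·(1 − 0.24757953)·107.3/179 = 7.0470765 × 10^-4.
Sum = 0.15667476.
SE = √(0.15667476) = 0.39582.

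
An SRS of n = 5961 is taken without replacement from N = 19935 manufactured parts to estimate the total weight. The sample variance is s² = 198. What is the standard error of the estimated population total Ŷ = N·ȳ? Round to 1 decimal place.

3041.9

Var(Ŷ) = N²·Var(ȳ) = N²·(1 − n/N)·s²/n.
f = 5961/19935 = 0.29902182; Var(ȳ) = 0.70097818·198/5961 = 0.023283623.
Var(Ŷ) = 19935² · 0.023283623 = 9.2530102 × 10^6.
SE(Ŷ) = √(9.2530102 × 10^6) = 3041.9.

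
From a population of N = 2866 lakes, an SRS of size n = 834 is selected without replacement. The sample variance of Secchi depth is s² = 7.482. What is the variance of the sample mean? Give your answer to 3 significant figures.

0.00636

Under SRS without replacement, Var(ȳ) = (1 − f)·s²/n with f = n/N = 834/2866 = 0.29099791.
Var(ȳ) = (1 − 0.29099791)·7.482/834 = 0.70900209·0.008971223 = 0.0063606159.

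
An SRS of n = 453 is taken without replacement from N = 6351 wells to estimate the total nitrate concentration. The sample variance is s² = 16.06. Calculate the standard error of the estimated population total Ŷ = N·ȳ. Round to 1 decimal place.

Var(Ŷ) = N²·Var(ȳ) = N²·(1 − n/N)·s²/n.
f = 453/6351 = 0.07132735; Var(ȳ) = 0.92867265·16.06/453 = 0.032923803.
Var(Ŷ) = 6351² · 0.032923803 = 1.3279882 × 10^6.
SE(Ŷ) = √(1.3279882 × 10^6) = 1152.4.

1152.4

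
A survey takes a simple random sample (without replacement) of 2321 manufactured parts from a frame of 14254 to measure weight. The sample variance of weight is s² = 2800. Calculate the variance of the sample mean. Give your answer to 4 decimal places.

1.0099

Under SRS without replacement, Var(ȳ) = (1 − f)·s²/n with f = n/N = 2321/14254 = 0.16283149.
Var(ȳ) = (1 − 0.16283149)·2800/2321 = 0.83716851·1.2063766 = 1.0099405.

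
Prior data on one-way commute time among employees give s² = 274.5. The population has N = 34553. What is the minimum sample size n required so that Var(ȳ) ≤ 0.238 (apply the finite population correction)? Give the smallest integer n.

Without fpc, n₀ = s²/D = 274.5/0.238 = 1153.3613.
With fpc, (1 − n/N)·s²/n ≤ D requires n ≥ n₀/(1 + n₀/N) = 1153.3613/(1 + 1153.3613/34553) = 1116.1062.
Rounding up, n = 1117.

1117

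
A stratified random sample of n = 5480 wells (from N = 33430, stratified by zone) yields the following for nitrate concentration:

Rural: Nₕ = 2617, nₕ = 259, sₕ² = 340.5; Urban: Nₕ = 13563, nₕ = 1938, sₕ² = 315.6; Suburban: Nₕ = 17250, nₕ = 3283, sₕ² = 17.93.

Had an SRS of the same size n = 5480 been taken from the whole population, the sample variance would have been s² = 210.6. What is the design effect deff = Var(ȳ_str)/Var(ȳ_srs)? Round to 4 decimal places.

Var(ȳ_str) = Σ Wₕ²(1−fₕ)sₕ²/nₕ with Wₕ = Nₕ/33430:
  Rural: (2617/33430)²·(1−259/2617)·340.5/259 = 0.0072592562
  Urban: (13563/33430)²·(1−1938/13563)·315.6/1938 = 0.022975194
  Suburban: (17250/33430)²·(1−3283/17250)·17.93/3283 = 0.0011774132
  → Var(ȳ_str) = 0.031411863.
Var(ȳ_srs) = (1 − 5480/33430)·210.6/5480 = 0.032130926.
deff = 0.031411863 / 0.032130926 = 0.9776.

0.9776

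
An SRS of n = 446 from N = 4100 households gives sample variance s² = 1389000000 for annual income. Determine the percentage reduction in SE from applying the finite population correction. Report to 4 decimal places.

f = n/N = 446/4100 = 0.10878049.
SE_no-fpc = √(s²/n) = 1764.752; SE_fpc = √((1−f)s²/n) = 1666.004.
Ratio = √(1−f) = 0.94404423. Reduction = 100·(1 − 0.94404423) = 5.5956%.

5.5956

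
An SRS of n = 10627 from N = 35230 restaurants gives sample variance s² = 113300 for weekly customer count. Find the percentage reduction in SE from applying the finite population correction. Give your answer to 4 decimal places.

f = n/N = 10627/35230 = 0.30164632.
SE_no-fpc = √(s²/n) = 3.2651987; SE_fpc = √((1−f)s²/n) = 2.7286468.
Ratio = √(1−f) = 0.83567558. Reduction = 100·(1 − 0.83567558) = 16.4324%.

16.4324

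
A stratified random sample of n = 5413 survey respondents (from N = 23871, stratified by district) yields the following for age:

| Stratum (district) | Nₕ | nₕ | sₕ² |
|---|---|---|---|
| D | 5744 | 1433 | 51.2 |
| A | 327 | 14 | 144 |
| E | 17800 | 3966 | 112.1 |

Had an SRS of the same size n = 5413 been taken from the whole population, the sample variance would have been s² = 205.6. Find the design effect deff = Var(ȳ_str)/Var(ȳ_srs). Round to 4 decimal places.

Var(ȳ_str) = Σ Wₕ²(1−fₕ)sₕ²/nₕ with Wₕ = Nₕ/23871:
  D: (5744/23871)²·(1−1433/5744)·51.2/1433 = 0.0015526551
  A: (327/23871)²·(1−14/327)·144/14 = 0.0018475037
  E: (17800/23871)²·(1−3966/17800)·112.1/3966 = 0.012214606
  → Var(ȳ_str) = 0.015614765.
Var(ȳ_srs) = (1 − 5413/23871)·205.6/5413 = 0.029369673.
deff = 0.015614765 / 0.029369673 = 0.5317.

0.5317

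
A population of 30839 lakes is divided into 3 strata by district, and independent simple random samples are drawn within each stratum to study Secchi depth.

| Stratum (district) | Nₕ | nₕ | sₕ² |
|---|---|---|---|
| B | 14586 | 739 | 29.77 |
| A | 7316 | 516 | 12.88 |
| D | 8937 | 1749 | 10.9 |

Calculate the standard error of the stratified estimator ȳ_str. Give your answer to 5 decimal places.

0.10140

Var(ȳ_str) = Σₕ Wₕ²(1 − fₕ)sₕ²/nₕ with Wₕ = Nₕ/N, N = 30839.
B: Wₕ = 0.47297253; term = 0.47297253²·(1 − 0.05066502)·29.77/739 = 0.0085551125.
A: Wₕ = 0.23723208; term = 0.23723208²·(1 − 0.07053034)·12.88/516 = 0.0013057144.
D: Wₕ = 0.28979539; term = 0.28979539²·(1 − 0.19570326)·10.9/1749 = 4.2095526 × 10^-4.
Sum = 0.010281782.
SE = √(0.010281782) = 0.10140.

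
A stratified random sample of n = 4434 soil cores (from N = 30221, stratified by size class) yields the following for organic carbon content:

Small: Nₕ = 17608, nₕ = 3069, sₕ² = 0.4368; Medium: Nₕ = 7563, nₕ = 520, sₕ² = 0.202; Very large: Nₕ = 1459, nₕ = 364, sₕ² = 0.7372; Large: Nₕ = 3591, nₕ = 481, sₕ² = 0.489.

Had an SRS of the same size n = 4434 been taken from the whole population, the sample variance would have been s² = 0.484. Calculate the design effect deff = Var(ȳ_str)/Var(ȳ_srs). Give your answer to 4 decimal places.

Var(ȳ_str) = Σ Wₕ²(1−fₕ)sₕ²/nₕ with Wₕ = Nₕ/30221:
  Small: (17608/30221)²·(1−3069/17608)·0.4368/3069 = 3.9894465 × 10^-5
  Medium: (7563/30221)²·(1−520/7563)·0.202/520 = 2.2655943 × 10^-5
  Very large: (1459/30221)²·(1−364/1459)·0.7372/364 = 3.5427107 × 10^-6
  Large: (3591/30221)²·(1−481/3591)·0.489/481 = 1.2431454 × 10^-5
  → Var(ȳ_str) = 7.8524573 × 10^-5.
Var(ȳ_srs) = (1 − 4434/30221)·0.484/4434 = 9.3141164 × 10^-5.
deff = (7.8524573 × 10^-5) / (9.3141164 × 10^-5) = 0.8431.

0.8431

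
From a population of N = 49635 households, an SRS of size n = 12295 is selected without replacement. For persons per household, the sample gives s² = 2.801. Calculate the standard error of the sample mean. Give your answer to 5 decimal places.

Under SRS without replacement, Var(ȳ) = (1 − f)·s²/n with f = n/N = 12295/49635 = 0.24770827.
Var(ȳ) = (1 − 0.24770827)·2.801/12295 = 0.75229173·2.2781619 × 10^-4 = 1.7138423 × 10^-4.
SE(ȳ) = √(1.7138423 × 10^-4) = 0.01309.

0.01309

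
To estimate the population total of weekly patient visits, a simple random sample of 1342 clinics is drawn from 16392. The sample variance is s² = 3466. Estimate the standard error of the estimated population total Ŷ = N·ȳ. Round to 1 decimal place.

Var(Ŷ) = N²·Var(ȳ) = N²·(1 − n/N)·s²/n.
f = 1342/16392 = 0.08186920; Var(ȳ) = 0.91813080·3466/1342 = 2.3712678.
Var(Ŷ) = 16392² · 2.3712678 = 6.3715412 × 10^8.
SE(Ŷ) = √(6.3715412 × 10^8) = 25241.9.

25241.9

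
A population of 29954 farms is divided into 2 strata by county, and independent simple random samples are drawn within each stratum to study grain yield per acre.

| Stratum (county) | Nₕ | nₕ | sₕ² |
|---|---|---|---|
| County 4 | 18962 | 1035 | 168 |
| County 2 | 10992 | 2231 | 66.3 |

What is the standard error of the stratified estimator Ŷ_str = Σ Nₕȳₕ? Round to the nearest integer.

Var(Ŷ_str) = Σₕ Nₕ²(1 − fₕ)sₕ²/nₕ.
County 4: 18962²·(1 − 1035/18962)·168/1035 = 5.5177331 × 10^7.
County 2: 10992²·(1 − 2231/10992)·66.3/2231 = 2.8618335 × 10^6.
Sum = 5.8039165 × 10^7.
SE = √(5.8039165 × 10^7) = 7618.

7618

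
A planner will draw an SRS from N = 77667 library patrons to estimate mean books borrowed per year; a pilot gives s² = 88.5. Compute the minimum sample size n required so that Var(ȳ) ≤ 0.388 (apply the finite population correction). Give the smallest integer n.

228

Without fpc, n₀ = s²/D = 88.5/0.388 = 228.0928.
With fpc, (1 − n/N)·s²/n ≤ D requires n ≥ n₀/(1 + n₀/N) = 228.0928/(1 + 228.0928/77667) = 227.4249.
Rounding up, n = 228.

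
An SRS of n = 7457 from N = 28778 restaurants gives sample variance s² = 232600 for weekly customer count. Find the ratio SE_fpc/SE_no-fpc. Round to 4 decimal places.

f = n/N = 7457/28778 = 0.25912155.
SE_no-fpc = √(s²/n) = 5.5849949; SE_fpc = √((1−f)s²/n) = 4.8072451.
Ratio = √(1−f) = 0.86074296.

0.8607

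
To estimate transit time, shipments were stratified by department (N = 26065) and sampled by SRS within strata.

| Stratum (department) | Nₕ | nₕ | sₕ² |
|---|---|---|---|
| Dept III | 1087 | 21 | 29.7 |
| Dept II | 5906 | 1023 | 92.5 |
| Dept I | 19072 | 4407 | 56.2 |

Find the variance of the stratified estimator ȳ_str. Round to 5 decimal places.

Var(ȳ_str) = Σₕ Wₕ²(1 − fₕ)sₕ²/nₕ with Wₕ = Nₕ/N, N = 26065.
Dept III: Wₕ = 0.04170343; term = 0.04170343²·(1 − 0.01931923)·29.7/21 = 0.002412173.
Dept II: Wₕ = 0.22658738; term = 0.22658738²·(1 − 0.17321368)·92.5/1023 = 0.0038382283.
Dept I: Wₕ = 0.73170919; term = 0.73170919²·(1 − 0.23107173)·56.2/4407 = 0.0052499614.
Sum = 0.011500363.

0.01150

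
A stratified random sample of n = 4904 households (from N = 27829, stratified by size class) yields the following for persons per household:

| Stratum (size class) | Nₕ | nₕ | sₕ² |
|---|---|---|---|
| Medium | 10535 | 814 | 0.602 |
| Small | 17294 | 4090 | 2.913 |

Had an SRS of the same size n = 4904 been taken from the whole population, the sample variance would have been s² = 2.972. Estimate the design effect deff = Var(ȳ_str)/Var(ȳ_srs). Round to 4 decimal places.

0.6165

Var(ȳ_str) = Σ Wₕ²(1−fₕ)sₕ²/nₕ with Wₕ = Nₕ/27829:
  Medium: (10535/27829)²·(1−814/10535)·0.602/814 = 9.7796287 × 10^-5
  Small: (17294/27829)²·(1−4090/17294)·2.913/4090 = 2.1000177 × 10^-4
  → Var(ȳ_str) = 3.0779806 × 10^-4.
Var(ȳ_srs) = (1 − 4904/27829)·2.972/4904 = 4.9924082 × 10^-4.
deff = (3.0779806 × 10^-4) / (4.9924082 × 10^-4) = 0.6165.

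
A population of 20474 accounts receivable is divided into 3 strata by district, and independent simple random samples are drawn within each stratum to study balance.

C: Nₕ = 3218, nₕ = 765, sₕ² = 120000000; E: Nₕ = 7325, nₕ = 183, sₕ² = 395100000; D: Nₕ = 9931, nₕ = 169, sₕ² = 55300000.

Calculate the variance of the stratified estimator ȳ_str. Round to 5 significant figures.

Var(ȳ_str) = Σₕ Wₕ²(1 − fₕ)sₕ²/nₕ with Wₕ = Nₕ/N, N = 20474.
C: Wₕ = 0.15717495; term = 0.15717495²·(1 − 0.23772530)·120000000/765 = 2953.915.
E: Wₕ = 0.35777083; term = 0.35777083²·(1 − 0.02498294)·395100000/183 = 269449.89.
D: Wₕ = 0.48505422; term = 0.48505422²·(1 − 0.01701742)·55300000/169 = 75677.158.
Sum = 348080.96.

348080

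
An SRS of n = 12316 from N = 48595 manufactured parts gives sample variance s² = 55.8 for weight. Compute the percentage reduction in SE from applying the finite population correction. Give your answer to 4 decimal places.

f = n/N = 12316/48595 = 0.25344171.
SE_no-fpc = √(s²/n) = 0.067310414; SE_fpc = √((1−f)s²/n) = 0.058158624.
Ratio = √(1−f) = 0.86403605. Reduction = 100·(1 − 0.86403605) = 13.5964%.

13.5964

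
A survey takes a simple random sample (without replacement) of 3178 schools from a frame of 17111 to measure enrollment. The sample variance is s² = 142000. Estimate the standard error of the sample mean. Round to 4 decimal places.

6.0319

Under SRS without replacement, Var(ȳ) = (1 − f)·s²/n with f = n/N = 3178/17111 = 0.18572848.
Var(ȳ) = (1 − 0.18572848)·142000/3178 = 0.81427152·44.68219 = 36.383435.
SE(ȳ) = √(36.383435) = 6.0319.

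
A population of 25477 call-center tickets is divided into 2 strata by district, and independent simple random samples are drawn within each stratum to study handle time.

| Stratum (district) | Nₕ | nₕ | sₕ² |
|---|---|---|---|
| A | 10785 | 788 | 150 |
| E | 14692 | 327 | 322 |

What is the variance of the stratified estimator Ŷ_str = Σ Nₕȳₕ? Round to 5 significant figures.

2.2835 × 10^8

Var(Ŷ_str) = Σₕ Nₕ²(1 − fₕ)sₕ²/nₕ.
A: 10785²·(1 − 788/10785)·150/788 = 2.0523663 × 10^7.
E: 14692²·(1 − 327/14692)·322/327 = 2.0782351 × 10^8.
Sum = 2.2834717 × 10^8.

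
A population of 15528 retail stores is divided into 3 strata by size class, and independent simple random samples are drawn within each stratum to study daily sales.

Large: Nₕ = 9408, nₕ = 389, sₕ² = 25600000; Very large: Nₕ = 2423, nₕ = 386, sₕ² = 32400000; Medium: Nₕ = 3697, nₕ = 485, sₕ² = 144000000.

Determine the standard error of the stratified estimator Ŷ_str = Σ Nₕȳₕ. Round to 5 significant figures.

3.0861 × 10^6

Var(Ŷ_str) = Σₕ Nₕ²(1 − fₕ)sₕ²/nₕ.
Large: 9408²·(1 − 389/9408)·25600000/389 = 5.5840084 × 10^12.
Very large: 2423²·(1 − 386/2423)·32400000/386 = 4.142878 × 10^11.
Medium: 3697²·(1 − 485/3697)·144000000/485 = 3.5257031 × 10^12.
Sum = 9.5239993 × 10^12.
SE = √(9.5239993 × 10^12) = 3.0861 × 10^6.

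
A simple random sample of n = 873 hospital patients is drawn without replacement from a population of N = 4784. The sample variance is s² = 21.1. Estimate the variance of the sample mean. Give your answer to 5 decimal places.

0.01976

Under SRS without replacement, Var(ȳ) = (1 − f)·s²/n with f = n/N = 873/4784 = 0.18248328.
Var(ȳ) = (1 − 0.18248328)·21.1/873 = 0.81751672·0.02416953 = 0.019758995.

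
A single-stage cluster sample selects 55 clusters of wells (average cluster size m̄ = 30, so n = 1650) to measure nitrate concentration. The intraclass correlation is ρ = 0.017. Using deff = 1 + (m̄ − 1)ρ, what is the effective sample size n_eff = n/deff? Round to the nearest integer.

1105

deff = 1 + (30 − 1)·0.017 = 1 + 0.493 = 1.493.
n_eff = 1650 / 1.493 = 1105.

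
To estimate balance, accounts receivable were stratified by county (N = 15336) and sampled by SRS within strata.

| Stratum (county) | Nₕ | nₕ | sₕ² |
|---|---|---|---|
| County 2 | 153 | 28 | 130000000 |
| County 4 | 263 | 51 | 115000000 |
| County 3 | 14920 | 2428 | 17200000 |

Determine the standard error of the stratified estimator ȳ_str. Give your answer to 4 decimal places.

80.7830

Var(ȳ_str) = Σₕ Wₕ²(1 − fₕ)sₕ²/nₕ with Wₕ = Nₕ/N, N = 15336.
County 2: Wₕ = 0.00997653; term = 0.00997653²·(1 − 0.18300654)·130000000/28 = 377.53965.
County 4: Wₕ = 0.01714919; term = 0.01714919²·(1 − 0.19391635)·115000000/51 = 534.5583.
County 3: Wₕ = 0.97287428; term = 0.97287428²·(1 − 0.16273458)·17200000/2428 = 5613.7926.
Sum = 6525.8906.
SE = √(6525.8906) = 80.7830.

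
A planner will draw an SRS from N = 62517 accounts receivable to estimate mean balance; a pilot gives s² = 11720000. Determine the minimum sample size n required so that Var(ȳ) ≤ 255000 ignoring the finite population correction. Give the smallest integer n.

Without fpc, n₀ = s²/D = 11720000/255000 = 45.9608.
Rounding up, n = 46.

46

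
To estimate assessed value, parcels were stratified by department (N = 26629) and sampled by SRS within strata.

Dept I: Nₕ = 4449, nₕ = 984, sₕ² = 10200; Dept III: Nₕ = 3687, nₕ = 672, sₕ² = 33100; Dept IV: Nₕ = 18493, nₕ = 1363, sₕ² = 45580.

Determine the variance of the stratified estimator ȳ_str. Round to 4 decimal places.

15.9369

Var(ȳ_str) = Σₕ Wₕ²(1 − fₕ)sₕ²/nₕ with Wₕ = Nₕ/N, N = 26629.
Dept I: Wₕ = 0.16707349; term = 0.16707349²·(1 − 0.22117330)·10200/984 = 0.22535179.
Dept III: Wₕ = 0.13845807; term = 0.13845807²·(1 − 0.18226200)·33100/672 = 0.77216384.
Dept IV: Wₕ = 0.69446844; term = 0.69446844²·(1 − 0.07370356)·45580/1363 = 14.939411.
Sum = 15.936927.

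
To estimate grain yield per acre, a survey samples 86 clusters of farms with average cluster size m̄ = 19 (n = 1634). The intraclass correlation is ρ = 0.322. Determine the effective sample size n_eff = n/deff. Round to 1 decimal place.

240.4

deff = 1 + (19 − 1)·0.322 = 1 + 5.796 = 6.796.
n_eff = 1634 / 6.796 = 240.4.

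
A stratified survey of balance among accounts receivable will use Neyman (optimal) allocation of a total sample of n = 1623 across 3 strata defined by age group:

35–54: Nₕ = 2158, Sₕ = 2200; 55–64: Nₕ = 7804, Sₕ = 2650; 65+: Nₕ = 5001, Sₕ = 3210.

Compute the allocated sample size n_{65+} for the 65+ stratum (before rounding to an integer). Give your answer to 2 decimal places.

Neyman allocation: nₕ = n·NₕSₕ / Σⱼ NⱼSⱼ.
Σ NⱼSⱼ = 2158·2200 + 7804·2650 + 5001·3210 = 4.148141 × 10^7.
n_{65+} = 1623·5001·3210 / (4.148141 × 10^7) = 628.10.

628.10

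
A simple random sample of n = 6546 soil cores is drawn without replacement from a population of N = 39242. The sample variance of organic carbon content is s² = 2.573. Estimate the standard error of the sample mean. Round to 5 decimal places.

Under SRS without replacement, Var(ȳ) = (1 − f)·s²/n with f = n/N = 6546/39242 = 0.16681107.
Var(ȳ) = (1 − 0.16681107)·2.573/6546 = 0.83318893·3.9306447 × 10^-4 = 3.2749696 × 10^-4.
SE(ȳ) = √(3.2749696 × 10^-4) = 0.01810.

0.01810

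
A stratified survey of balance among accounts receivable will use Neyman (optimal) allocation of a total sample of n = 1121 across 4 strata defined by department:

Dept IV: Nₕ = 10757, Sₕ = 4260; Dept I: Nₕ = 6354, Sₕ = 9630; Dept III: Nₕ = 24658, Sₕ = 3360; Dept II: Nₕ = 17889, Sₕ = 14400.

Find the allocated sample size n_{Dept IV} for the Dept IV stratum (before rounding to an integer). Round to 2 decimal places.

114.80

Neyman allocation: nₕ = n·NₕSₕ / Σⱼ NⱼSⱼ.
Σ NⱼSⱼ = 10757·4260 + 6354·9630 + 24658·3360 + 17889·14400 = 4.4746632 × 10^8.
n_{Dept IV} = 1121·10757·4260 / (4.4746632 × 10^8) = 114.80.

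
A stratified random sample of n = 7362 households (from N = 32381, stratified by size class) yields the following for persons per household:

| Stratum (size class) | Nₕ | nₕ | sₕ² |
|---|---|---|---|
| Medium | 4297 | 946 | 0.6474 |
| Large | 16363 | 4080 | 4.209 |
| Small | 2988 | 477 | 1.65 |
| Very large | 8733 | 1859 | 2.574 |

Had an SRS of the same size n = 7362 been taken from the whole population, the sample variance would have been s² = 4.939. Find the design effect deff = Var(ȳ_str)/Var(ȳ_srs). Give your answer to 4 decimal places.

0.6003

Var(ȳ_str) = Σ Wₕ²(1−fₕ)sₕ²/nₕ with Wₕ = Nₕ/32381:
  Medium: (4297/32381)²·(1−946/4297)·0.6474/946 = 9.3981166 × 10^-6
  Large: (16363/32381)²·(1−4080/16363)·4.209/4080 = 1.9774505 × 10^-4
  Small: (2988/32381)²·(1−477/2988)·1.65/477 = 2.4752117 × 10^-5
  Very large: (8733/32381)²·(1−1859/8733)·2.574/1859 = 7.9272331 × 10^-5
  → Var(ȳ_str) = 3.1116761 × 10^-4.
Var(ȳ_srs) = (1 − 7362/32381)·4.939/7362 = 5.1834976 × 10^-4.
deff = (3.1116761 × 10^-4) / (5.1834976 × 10^-4) = 0.6003.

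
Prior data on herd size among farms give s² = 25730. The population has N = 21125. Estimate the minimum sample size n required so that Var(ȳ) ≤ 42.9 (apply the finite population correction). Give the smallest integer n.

584

Without fpc, n₀ = s²/D = 25730/42.9 = 599.7669.
With fpc, (1 − n/N)·s²/n ≤ D requires n ≥ n₀/(1 + n₀/N) = 599.7669/(1 + 599.7669/21125) = 583.2088.
Rounding up, n = 584.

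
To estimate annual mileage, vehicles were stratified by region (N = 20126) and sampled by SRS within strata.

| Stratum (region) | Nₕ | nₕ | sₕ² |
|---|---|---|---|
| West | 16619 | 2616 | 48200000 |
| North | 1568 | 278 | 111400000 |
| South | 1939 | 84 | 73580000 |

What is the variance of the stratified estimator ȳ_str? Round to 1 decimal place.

20365.1

Var(ȳ_str) = Σₕ Wₕ²(1 − fₕ)sₕ²/nₕ with Wₕ = Nₕ/N, N = 20126.
West: Wₕ = 0.82574779; term = 0.82574779²·(1 − 0.15741019)·48200000/2616 = 10585.718.
North: Wₕ = 0.07790917; term = 0.07790917²·(1 − 0.17729592)·111400000/278 = 2001.0651.
South: Wₕ = 0.09634304; term = 0.09634304²·(1 − 0.04332130)·73580000/84 = 7778.3465.
Sum = 20365.13.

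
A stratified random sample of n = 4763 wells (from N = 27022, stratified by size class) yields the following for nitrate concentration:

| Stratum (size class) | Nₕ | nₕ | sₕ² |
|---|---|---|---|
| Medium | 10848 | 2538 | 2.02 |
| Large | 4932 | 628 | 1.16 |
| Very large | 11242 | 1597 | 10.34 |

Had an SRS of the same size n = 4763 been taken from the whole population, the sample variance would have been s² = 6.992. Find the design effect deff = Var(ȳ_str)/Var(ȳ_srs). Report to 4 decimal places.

Var(ȳ_str) = Σ Wₕ²(1−fₕ)sₕ²/nₕ with Wₕ = Nₕ/27022:
  Medium: (10848/27022)²·(1−2538/10848)·2.02/2538 = 9.8259709 × 10^-5
  Large: (4932/27022)²·(1−628/4932)·1.16/628 = 5.3698072 × 10^-5
  Very large: (11242/27022)²·(1−1597/11242)·10.34/1597 = 9.6144945 × 10^-4
  → Var(ȳ_str) = 0.0011134072.
Var(ȳ_srs) = (1 − 4763/27022)·6.992/4763 = 0.0012092302.
deff = 0.0011134072 / 0.0012092302 = 0.9208.

0.9208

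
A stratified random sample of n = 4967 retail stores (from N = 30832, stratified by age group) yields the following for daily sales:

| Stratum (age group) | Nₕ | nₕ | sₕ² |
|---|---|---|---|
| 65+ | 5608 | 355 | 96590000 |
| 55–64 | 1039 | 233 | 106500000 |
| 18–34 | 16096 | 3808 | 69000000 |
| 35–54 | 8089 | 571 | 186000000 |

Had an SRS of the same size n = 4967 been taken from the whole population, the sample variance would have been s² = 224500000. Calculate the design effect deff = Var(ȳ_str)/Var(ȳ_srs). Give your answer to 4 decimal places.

0.8820

Var(ȳ_str) = Σ Wₕ²(1−fₕ)sₕ²/nₕ with Wₕ = Nₕ/30832:
  65+: (5608/30832)²·(1−355/5608)·96590000/355 = 8431.7132
  55–64: (1039/30832)²·(1−233/1039)·106500000/233 = 402.66222
  18–34: (16096/30832)²·(1−3808/16096)·69000000/3808 = 3770.0571
  35–54: (8089/30832)²·(1−571/8089)·186000000/571 = 20838.699
  → Var(ȳ_str) = 33443.132.
Var(ȳ_srs) = (1 − 4967/30832)·224500000/4967 = 37916.913.
deff = 33443.132 / 37916.913 = 0.8820.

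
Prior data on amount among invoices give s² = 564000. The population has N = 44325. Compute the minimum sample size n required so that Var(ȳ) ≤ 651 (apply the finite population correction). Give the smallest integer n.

Without fpc, n₀ = s²/D = 564000/651 = 866.3594.
With fpc, (1 − n/N)·s²/n ≤ D requires n ≥ n₀/(1 + n₀/N) = 866.3594/(1 + 866.3594/44325) = 849.7505.
Rounding up, n = 850.

850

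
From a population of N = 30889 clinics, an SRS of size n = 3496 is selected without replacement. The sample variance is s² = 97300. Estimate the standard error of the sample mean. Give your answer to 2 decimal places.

4.97

Under SRS without replacement, Var(ȳ) = (1 − f)·s²/n with f = n/N = 3496/30889 = 0.11317945.
Var(ȳ) = (1 − 0.11317945)·97300/3496 = 0.88682055·27.831808 = 24.681819.
SE(ȳ) = √(24.681819) = 4.97.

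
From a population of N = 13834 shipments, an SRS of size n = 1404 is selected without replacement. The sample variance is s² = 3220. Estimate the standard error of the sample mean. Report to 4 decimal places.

1.4355

Under SRS without replacement, Var(ȳ) = (1 − f)·s²/n with f = n/N = 1404/13834 = 0.10148908.
Var(ȳ) = (1 − 0.10148908)·3220/1404 = 0.89851092·2.2934473 = 2.0606874.
SE(ȳ) = √(2.0606874) = 1.4355.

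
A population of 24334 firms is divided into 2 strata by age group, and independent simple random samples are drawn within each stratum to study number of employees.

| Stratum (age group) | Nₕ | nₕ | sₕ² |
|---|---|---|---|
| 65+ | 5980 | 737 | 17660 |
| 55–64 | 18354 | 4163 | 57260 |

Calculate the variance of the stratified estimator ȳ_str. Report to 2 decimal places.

7.32

Var(ȳ_str) = Σₕ Wₕ²(1 − fₕ)sₕ²/nₕ with Wₕ = Nₕ/N, N = 24334.
65+: Wₕ = 0.24574669; term = 0.24574669²·(1 − 0.12324415)·17660/737 = 1.2687535.
55–64: Wₕ = 0.75425331; term = 0.75425331²·(1 − 0.22681704)·57260/4163 = 6.0500875.
Sum = 7.318841.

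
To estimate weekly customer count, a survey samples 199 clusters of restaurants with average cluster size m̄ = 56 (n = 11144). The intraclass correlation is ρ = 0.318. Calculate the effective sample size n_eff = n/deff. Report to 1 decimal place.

602.7

deff = 1 + (56 − 1)·0.318 = 1 + 17.49 = 18.49.
n_eff = 11144 / 18.49 = 602.7.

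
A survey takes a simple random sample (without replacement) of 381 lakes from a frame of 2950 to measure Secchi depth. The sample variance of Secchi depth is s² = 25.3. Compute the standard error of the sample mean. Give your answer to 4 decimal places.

Under SRS without replacement, Var(ȳ) = (1 − f)·s²/n with f = n/N = 381/2950 = 0.12915254.
Var(ȳ) = (1 − 0.12915254)·25.3/381 = 0.87084746·0.066404199 = 0.057827928.
SE(ȳ) = √(0.057827928) = 0.2405.

0.2405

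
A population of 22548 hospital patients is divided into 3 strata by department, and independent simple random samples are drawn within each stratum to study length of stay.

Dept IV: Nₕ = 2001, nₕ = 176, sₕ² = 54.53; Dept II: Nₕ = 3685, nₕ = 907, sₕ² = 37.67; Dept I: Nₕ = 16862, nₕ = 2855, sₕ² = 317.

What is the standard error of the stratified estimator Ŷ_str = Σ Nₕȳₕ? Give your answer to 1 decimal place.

5270.8

Var(Ŷ_str) = Σₕ Nₕ²(1 − fₕ)sₕ²/nₕ.
Dept IV: 2001²·(1 − 176/2001)·54.53/176 = 1.1314433 × 10^6.
Dept II: 3685²·(1 − 907/3685)·37.67/907 = 425165.55.
Dept I: 16862²·(1 − 2855/16862)·317/2855 = 2.6224509 × 10^7.
Sum = 2.7781118 × 10^7.
SE = √(2.7781118 × 10^7) = 5270.8.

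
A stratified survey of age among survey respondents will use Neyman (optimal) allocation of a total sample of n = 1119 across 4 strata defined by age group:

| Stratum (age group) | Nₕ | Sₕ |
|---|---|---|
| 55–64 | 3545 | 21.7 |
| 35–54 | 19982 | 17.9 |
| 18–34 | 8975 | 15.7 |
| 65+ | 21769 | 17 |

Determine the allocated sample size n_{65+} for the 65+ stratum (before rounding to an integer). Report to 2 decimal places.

Neyman allocation: nₕ = n·NₕSₕ / Σⱼ NⱼSⱼ.
Σ NⱼSⱼ = 3545·21.7 + 19982·17.9 + 8975·15.7 + 21769·17 = 945584.8.
n_{65+} = 1119·21769·17 / 945584.8 = 437.94.

437.94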